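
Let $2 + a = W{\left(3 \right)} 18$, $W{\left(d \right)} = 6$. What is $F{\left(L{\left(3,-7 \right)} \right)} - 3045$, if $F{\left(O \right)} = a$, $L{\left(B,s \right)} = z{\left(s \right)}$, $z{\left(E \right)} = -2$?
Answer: $-2939$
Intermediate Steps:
$L{\left(B,s \right)} = -2$
$a = 106$ ($a = -2 + 6 \cdot 18 = -2 + 108 = 106$)
$F{\left(O \right)} = 106$
$F{\left(L{\left(3,-7 \right)} \right)} - 3045 = 106 - 3045 = -2939$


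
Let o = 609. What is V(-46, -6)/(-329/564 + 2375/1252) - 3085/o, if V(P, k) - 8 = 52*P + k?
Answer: -2741058475/1502403 ≈ -1824.4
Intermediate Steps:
V(P, k) = 8 + k + 52*P (V(P, k) = 8 + (52*P + k) = 8 + (k + 52*P) = 8 + k + 52*P)
V(-46, -6)/(-329/564 + 2375/1252) - 3085/o = (8 - 6 + 52*(-46))/(-329/564 + 2375/1252) - 3085/609 = (8 - 6 - 2392)/(-329*1/564 + 2375*(1/1252)) - 3085*1/609 = -2390/(-7/12 + 2375/1252) - 3085/609 = -2390/2467/1878 - 3085/609 = -2390*1878/2467 - 3085/609 = -4488420/2467 - 3085/609 = -2741058475/1502403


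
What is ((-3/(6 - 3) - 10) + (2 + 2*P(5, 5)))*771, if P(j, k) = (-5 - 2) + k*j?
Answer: 20817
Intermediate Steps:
P(j, k) = -7 + j*k
((-3/(6 - 3) - 10) + (2 + 2*P(5, 5)))*771 = ((-3/(6 - 3) - 10) + (2 + 2*(-7 + 5*5)))*771 = ((-3/3 - 10) + (2 + 2*(-7 + 25)))*771 = (((1/3)*(-3) - 10) + (2 + 2*18))*771 = ((-1 - 10) + (2 + 36))*771 = (-11 + 38)*771 = 27*771 = 20817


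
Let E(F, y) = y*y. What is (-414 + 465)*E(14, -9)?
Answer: 4131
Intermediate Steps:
E(F, y) = y**2
(-414 + 465)*E(14, -9) = (-414 + 465)*(-9)**2 = 51*81 = 4131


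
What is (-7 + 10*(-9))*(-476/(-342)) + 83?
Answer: -8893/171 ≈ -52.006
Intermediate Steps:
(-7 + 10*(-9))*(-476/(-342)) + 83 = (-7 - 90)*(-476*(-1/342)) + 83 = -97*238/171 + 83 = -23086/171 + 83 = -8893/171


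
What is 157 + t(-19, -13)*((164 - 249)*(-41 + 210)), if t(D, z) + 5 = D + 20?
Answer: 57617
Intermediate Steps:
t(D, z) = 15 + D (t(D, z) = -5 + (D + 20) = -5 + (20 + D) = 15 + D)
157 + t(-19, -13)*((164 - 249)*(-41 + 210)) = 157 + (15 - 19)*((164 - 249)*(-41 + 210)) = 157 - (-340)*169 = 157 - 4*(-14365) = 157 + 57460 = 57617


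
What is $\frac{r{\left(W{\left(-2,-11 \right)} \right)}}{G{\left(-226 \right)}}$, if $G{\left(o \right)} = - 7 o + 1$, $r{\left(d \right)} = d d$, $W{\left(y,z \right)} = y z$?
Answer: $\frac{484}{1583} \approx 0.30575$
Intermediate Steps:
$r{\left(d \right)} = d^{2}$
$G{\left(o \right)} = 1 - 7 o$
$\frac{r{\left(W{\left(-2,-11 \right)} \right)}}{G{\left(-226 \right)}} = \frac{\left(\left(-2\right) \left(-11\right)\right)^{2}}{1 - -1582} = \frac{22^{2}}{1 + 1582} = \frac{484}{1583}$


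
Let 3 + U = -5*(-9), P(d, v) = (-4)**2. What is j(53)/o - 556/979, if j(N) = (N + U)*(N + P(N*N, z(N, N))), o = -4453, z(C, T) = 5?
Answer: -8893213/4359487 ≈ -2.0400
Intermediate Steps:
P(d, v) = 16
U = 42 (U = -3 - 5*(-9) = -3 + 45 = 42)
j(N) = (16 + N)*(42 + N) (j(N) = (N + 42)*(N + 16) = (42 + N)*(16 + N) = (16 + N)*(42 + N))
j(53)/o - 556/979 = (672 + 53**2 + 58*53)/(-4453) - 556/979 = (672 + 2809 + 3074)*(-1/4453) - 556*1/979 = 6555*(-1/4453) - 556/979 = -6555/4453 - 556/979 = -8893213/4359487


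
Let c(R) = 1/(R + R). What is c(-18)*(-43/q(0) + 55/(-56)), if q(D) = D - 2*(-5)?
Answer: 493/3360 ≈ 0.14673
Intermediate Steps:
q(D) = 10 + D (q(D) = D + 10 = 10 + D)
c(R) = 1/(2*R)
c(-18)*(-43/q(0) + 55/(-56)) = ((½)/(-18))*(-43/(10 + 0) + 55/(-56)) = ((½)*(-1/18))*(-43/10 + 55*(-1/56)) = -(-43*⅒ - 55/56)/36 = -(-43/10 - 55/56)/36 = -1/36*(-1479/280) = 493/3360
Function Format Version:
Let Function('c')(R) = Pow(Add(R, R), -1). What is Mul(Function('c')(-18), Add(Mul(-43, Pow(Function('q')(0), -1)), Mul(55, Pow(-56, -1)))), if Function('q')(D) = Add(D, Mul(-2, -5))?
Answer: Rational(493, 3360) ≈ 0.14673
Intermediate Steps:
Function('q')(D) = Add(10, D) (Function('q')(D) = Add(D, 10) = Add(10, D))
Function('c')(R) = Mul(Rational(1, 2), Pow(R, -1)) (Function('c')(R) = Pow(Mul(2, R), -1) = Mul(Rational(1, 2), Pow(R, -1)))
Mul(Function('c')(-18), Add(Mul(-43, Pow(Function('q')(0), -1)), Mul(55, Pow(-56, -1)))) = Mul(Mul(Rational(1, 2), Pow(-18, -1)), Add(Mul(-43, Pow(Add(10, 0), -1)), Mul(55, Pow(-56, -1)))) = Mul(Mul(Rational(1, 2), Rational(-1, 18)), Add(Mul(-43, Pow(10, -1)), Mul(55, Rational(-1, 56)))) = Mul(Rational(-1, 36), Add(Mul(-43, Rational(1, 10)), Rational(-55, 56))) = Mul(Rational(-1, 36), Add(Rational(-43, 10), Rational(-55, 56))) = Mul(Rational(-1, 36), Rational(-1479, 280)) = Rational(493, 3360)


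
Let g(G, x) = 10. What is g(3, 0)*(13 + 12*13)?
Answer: 1690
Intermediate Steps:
g(3, 0)*(13 + 12*13) = 10*(13 + 12*13) = 10*(13 + 156) = 10*169 = 1690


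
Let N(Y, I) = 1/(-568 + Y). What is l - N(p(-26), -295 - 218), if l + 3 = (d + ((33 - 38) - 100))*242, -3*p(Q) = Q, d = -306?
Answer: -166902267/1678 ≈ -99465.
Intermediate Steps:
p(Q) = -Q/3
l = -99465 (l = -3 + (-306 + ((33 - 38) - 100))*242 = -3 + (-306 + (-5 - 100))*242 = -3 + (-306 - 105)*242 = -3 - 411*242 = -3 - 99462 = -99465)
l - N(p(-26), -295 - 218) = -99465 - 1/(-568 - 1/3*(-26)) = -99465 - 1/(-568 + 26/3) = -99465 - 1/(-1678/3) = -99465 - 1*(-3/1678) = -99465 + 3/1678 = -166902267/1678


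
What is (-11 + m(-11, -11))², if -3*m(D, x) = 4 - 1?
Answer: 144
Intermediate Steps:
m(D, x) = -1 (m(D, x) = -(4 - 1)/3 = -⅓*3 = -1)
(-11 + m(-11, -11))² = (-11 - 1)² = (-12)² = 144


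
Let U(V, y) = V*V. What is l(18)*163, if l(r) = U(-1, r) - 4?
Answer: -489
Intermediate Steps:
U(V, y) = V²
l(r) = -3 (l(r) = (-1)² - 4 = 1 - 4 = -3)
l(18)*163 = -3*163 = -489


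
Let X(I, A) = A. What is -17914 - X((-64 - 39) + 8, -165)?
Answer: -17749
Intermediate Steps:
-17914 - X((-64 - 39) + 8, -165) = -17914 - 1*(-165) = -17914 + 165 = -17749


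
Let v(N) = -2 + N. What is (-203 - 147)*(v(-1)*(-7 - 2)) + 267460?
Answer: 258010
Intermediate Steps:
(-203 - 147)*(v(-1)*(-7 - 2)) + 267460 = (-203 - 147)*((-2 - 1)*(-7 - 2)) + 267460 = -(-1050)*(-9) + 267460 = -350*27 + 267460 = -9450 + 267460 = 258010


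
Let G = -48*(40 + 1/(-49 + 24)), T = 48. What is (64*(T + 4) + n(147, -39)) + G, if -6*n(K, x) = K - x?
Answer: 34473/25 ≈ 1378.9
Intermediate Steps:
n(K, x) = -K/6 + x/6 (n(K, x) = -(K - x)/6 = -K/6 + x/6)
G = -47952/25 (G = -48*(40 + 1/(-25)) = -48*(40 - 1/25) = -48*999/25 = -47952/25 ≈ -1918.1)
(64*(T + 4) + n(147, -39)) + G = (64*(48 + 4) + (-⅙*147 + (⅙)*(-39))) - 47952/25 = (64*52 + (-49/2 - 13/2)) - 47952/25 = (3328 - 31) - 47952/25 = 3297 - 47952/25 = 34473/25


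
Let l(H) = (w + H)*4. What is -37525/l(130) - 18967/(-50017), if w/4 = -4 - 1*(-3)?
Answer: -1867328557/25208568 ≈ -74.075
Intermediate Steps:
w = -4 (w = 4*(-4 - 1*(-3)) = 4*(-4 + 3) = 4*(-1) = -4)
l(H) = -16 + 4*H (l(H) = (-4 + H)*4 = -16 + 4*H)
-37525/l(130) - 18967/(-50017) = -37525/(-16 + 4*130) - 18967/(-50017) = -37525/(-16 + 520) - 18967*(-1/50017) = -37525/504 + 18967/50017 = -1867328557/25208568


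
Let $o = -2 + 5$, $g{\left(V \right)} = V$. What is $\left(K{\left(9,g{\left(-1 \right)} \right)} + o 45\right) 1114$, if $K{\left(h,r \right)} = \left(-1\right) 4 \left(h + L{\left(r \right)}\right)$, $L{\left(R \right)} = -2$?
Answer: $119198$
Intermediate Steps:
$o = 3$
$K{\left(h,r \right)} = 8 - 4 h$ ($K{\left(h,r \right)} = \left(-1\right) 4 \left(h - 2\right) = - 4 \left(-2 + h\right) = 8 - 4 h$)
$\left(K{\left(9,g{\left(-1 \right)} \right)} + o 45\right) 1114 = \left(\left(8 - 36\right) + 3 \cdot 45\right) 1114 = \left(\left(8 - 36\right) + 135\right) 1114 = \left(-28 + 135\right) 1114 = 107 \cdot 1114 = 119198$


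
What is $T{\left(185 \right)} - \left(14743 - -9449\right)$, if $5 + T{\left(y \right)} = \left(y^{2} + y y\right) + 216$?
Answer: $44469$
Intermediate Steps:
$T{\left(y \right)} = 211 + 2 y^{2}$ ($T{\left(y \right)} = -5 + \left(\left(y^{2} + y y\right) + 216\right) = -5 + \left(\left(y^{2} + y^{2}\right) + 216\right) = -5 + \left(2 y^{2} + 216\right) = -5 + \left(216 + 2 y^{2}\right) = 211 + 2 y^{2}$)
$T{\left(185 \right)} - \left(14743 - -9449\right) = \left(211 + 2 \cdot 185^{2}\right) - \left(14743 - -9449\right) = \left(211 + 2 \cdot 34225\right) - \left(14743 + 9449\right) = \left(211 + 68450\right) - 24192 = 68661 - 24192 = 44469$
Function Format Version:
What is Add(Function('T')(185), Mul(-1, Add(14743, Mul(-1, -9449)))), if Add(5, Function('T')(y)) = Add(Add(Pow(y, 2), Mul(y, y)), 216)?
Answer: 44469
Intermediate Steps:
Function('T')(y) = Add(211, Mul(2, Pow(y, 2))) (Function('T')(y) = Add(-5, Add(Add(Pow(y, 2), Mul(y, y)), 216)) = Add(-5, Add(Add(Pow(y, 2), Pow(y, 2)), 216)) = Add(-5, Add(Mul(2, Pow(y, 2)), 216)) = Add(-5, Add(216, Mul(2, Pow(y, 2)))) = Add(211, Mul(2, Pow(y, 2))))
Add(Function('T')(185), Mul(-1, Add(14743, Mul(-1, -9449)))) = Add(Add(211, Mul(2, Pow(185, 2))), Mul(-1, Add(14743, Mul(-1, -9449)))) = Add(Add(211, Mul(2, 34225)), Mul(-1, Add(14743, 9449))) = Add(Add(211, 68450), Mul(-1, 24192)) = Add(68661, -24192) = 44469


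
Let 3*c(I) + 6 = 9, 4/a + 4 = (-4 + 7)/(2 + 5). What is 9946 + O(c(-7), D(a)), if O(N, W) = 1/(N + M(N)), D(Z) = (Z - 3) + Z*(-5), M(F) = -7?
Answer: 59675/6 ≈ 9945.8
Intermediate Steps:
a = -28/25 (a = 4/(-4 + (-4 + 7)/(2 + 5)) = 4/(-4 + 3/7) = 4/(-25/7) = 4*(-7/25) = -28/25 ≈ -1.1200)
D(Z) = -3 - 4*Z (D(Z) = (-3 + Z) - 5*Z = -3 - 4*Z)
c(I) = 1 (c(I) = -2 + (⅓)*9 = -2 + 3 = 1)
O(N, W) = 1/(-7 + N) (O(N, W) = 1/(N - 7) = 1/(-7 + N))
9946 + O(c(-7), D(a)) = 9946 + 1/(-7 + 1) = 9946 + 1/(-6) = 9946 - ⅙ = 59675/6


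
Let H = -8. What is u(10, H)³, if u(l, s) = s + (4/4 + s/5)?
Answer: -79507/125 ≈ -636.06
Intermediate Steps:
u(l, s) = 1 + 6*s/5 (u(l, s) = s + (4*(¼) + s*(⅕)) = s + (1 + s/5) = 1 + 6*s/5)
u(10, H)³ = (1 + (6/5)*(-8))³ = (1 - 48/5)³ = (-43/5)³ = -79507/125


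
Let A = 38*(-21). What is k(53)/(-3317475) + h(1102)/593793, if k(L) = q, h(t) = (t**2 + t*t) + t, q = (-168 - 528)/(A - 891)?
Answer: 504270682059086/123227778066225 ≈ 4.0922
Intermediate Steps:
A = -798
q = 232/563 (q = (-168 - 528)/(-798 - 891) = -696/(-1689) = -696*(-1/1689) = 232/563 ≈ 0.41208)
h(t) = t + 2*t**2 (h(t) = (t**2 + t**2) + t = 2*t**2 + t = t + 2*t**2)
k(L) = 232/563
k(53)/(-3317475) + h(1102)/593793 = (232/563)/(-3317475) + (1102*(1 + 2*1102))/593793 = (232/563)*(-1/3317475) + (1102*(1 + 2204))*(1/593793) = -232/1867738425 + (1102*2205)*(1/593793) = -232/1867738425 + 2429910*(1/593793) = -232/1867738425 + 269990/65977 = 504270682059086/123227778066225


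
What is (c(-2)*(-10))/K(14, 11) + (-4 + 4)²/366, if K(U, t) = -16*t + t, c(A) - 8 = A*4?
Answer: 0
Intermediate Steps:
c(A) = 8 + 4*A (c(A) = 8 + A*4 = 8 + 4*A)
K(U, t) = -15*t
(c(-2)*(-10))/K(14, 11) + (-4 + 4)²/366 = ((8 + 4*(-2))*(-10))/((-15*11)) + (-4 + 4)²/366 = ((8 - 8)*(-10))/(-165) + 0²*(1/366) = (0*(-10))*(-1/165) + 0*(1/366) = 0*(-1/165) + 0 = 0 + 0 = 0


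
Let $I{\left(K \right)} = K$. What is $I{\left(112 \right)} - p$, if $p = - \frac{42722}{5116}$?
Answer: $\frac{307857}{2558} \approx 120.35$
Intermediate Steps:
$p = - \frac{21361}{2558}$ ($p = \left(-42722\right) \frac{1}{5116} = - \frac{21361}{2558} \approx -8.3507$)
$I{\left(112 \right)} - p = 112 - - \frac{21361}{2558} = 112 + \frac{21361}{2558} = \frac{307857}{2558}$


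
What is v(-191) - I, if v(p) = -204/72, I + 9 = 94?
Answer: -527/6 ≈ -87.833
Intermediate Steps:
I = 85 (I = -9 + 94 = 85)
v(p) = -17/6 (v(p) = -204*1/72 = -17/6)
v(-191) - I = -17/6 - 1*85 = -17/6 - 85 = -527/6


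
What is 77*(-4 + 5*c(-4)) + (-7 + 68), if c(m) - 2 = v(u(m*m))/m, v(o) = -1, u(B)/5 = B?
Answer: 2477/4 ≈ 619.25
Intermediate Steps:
u(B) = 5*B
c(m) = 2 - 1/m
77*(-4 + 5*c(-4)) + (-7 + 68) = 77*(-4 + 5*(2 - 1/(-4))) + (-7 + 68) = 77*(-4 + 5*(2 - 1*(-¼))) + 61 = 77*(-4 + 5*(2 + ¼)) + 61 = 77*(-4 + 5*(9/4)) + 61 = 77*(-4 + 45/4) + 61 = 77*(29/4) + 61 = 2233/4 + 61 = 2477/4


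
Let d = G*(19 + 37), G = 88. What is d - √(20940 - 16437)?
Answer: 4928 - √4503 ≈ 4860.9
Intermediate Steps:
d = 4928 (d = 88*(19 + 37) = 88*56 = 4928)
d - √(20940 - 16437) = 4928 - √(20940 - 16437) = 4928 - √4503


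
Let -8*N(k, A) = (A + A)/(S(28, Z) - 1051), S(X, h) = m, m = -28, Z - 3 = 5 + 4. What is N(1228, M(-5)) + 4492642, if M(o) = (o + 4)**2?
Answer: 19390242873/4316 ≈ 4.4926e+6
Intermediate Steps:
Z = 12 (Z = 3 + (5 + 4) = 3 + 9 = 12)
S(X, h) = -28
M(o) = (4 + o)**2
N(k, A) = A/4316 (N(k, A) = -(A + A)/(8*(-28 - 1051)) = -2*A/(8*(-1079)) = -2*A*(-1)/(8*1079) = -(-1)*A/4316 = A/4316)
N(1228, M(-5)) + 4492642 = (4 - 5)**2/4316 + 4492642 = (1/4316)*(-1)**2 + 4492642 = (1/4316)*1 + 4492642 = 1/4316 + 4492642 = 19390242873/4316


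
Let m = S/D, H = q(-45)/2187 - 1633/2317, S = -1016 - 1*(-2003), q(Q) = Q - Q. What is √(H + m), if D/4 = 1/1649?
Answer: √8737538927663/4634 ≈ 637.88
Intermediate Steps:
q(Q) = 0
S = 987 (S = -1016 + 2003 = 987)
D = 4/1649 ≈ 0.0024257
H = -1633/2317 (H = 0/2187 - 1633/2317 = 0*(1/2187) - 1633*1/2317 = 0 - 1633/2317 = -1633/2317 ≈ -0.70479)
m = 1627563/4 (m = 987/(4/1649) = 987*(1649/4) = 1627563/4 ≈ 4.0689e+5)
√(H + m) = √(-1633/2317 + 1627563/4) = √(3771056939/9268) = √8737538927663/4634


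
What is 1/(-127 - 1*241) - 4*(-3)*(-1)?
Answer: -4417/368 ≈ -12.003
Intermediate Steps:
1/(-127 - 1*241) - 4*(-3)*(-1) = 1/(-127 - 241) - (-12)*(-1) = 1/(-368) - 1*12 = -1/368 - 12 = -4417/368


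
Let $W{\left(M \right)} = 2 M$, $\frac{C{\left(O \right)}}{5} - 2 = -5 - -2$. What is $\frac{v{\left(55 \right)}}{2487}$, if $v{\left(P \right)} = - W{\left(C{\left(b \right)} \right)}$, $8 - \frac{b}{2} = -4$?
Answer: $\frac{10}{2487} \approx 0.0040209$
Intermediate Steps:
$b = 24$ ($b = 16 - -8 = 16 + 8 = 24$)
$C{\left(O \right)} = -5$ ($C{\left(O \right)} = 10 + 5 \left(-5 - -2\right) = 10 + 5 \left(-5 + 2\right) = 10 + 5 \left(-3\right) = 10 - 15 = -5$)
$v{\left(P \right)} = 10$ ($v{\left(P \right)} = - 2 \left(-5\right) = \left(-1\right) \left(-10\right) = 10$)
$\frac{v{\left(55 \right)}}{2487} = \frac{10}{2487}$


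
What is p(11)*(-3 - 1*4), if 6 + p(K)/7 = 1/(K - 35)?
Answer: 7105/24 ≈ 296.04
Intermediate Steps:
p(K) = -42 + 7/(-35 + K) (p(K) = -42 + 7/(K - 35) = -42 + 7/(-35 + K))
p(11)*(-3 - 1*4) = (7*(211 - 6*11)/(-35 + 11))*(-3 - 1*4) = (7*(211 - 66)/(-24))*(-3 - 4) = (7*(-1/24)*145)*(-7) = -1015/24*(-7) = 7105/24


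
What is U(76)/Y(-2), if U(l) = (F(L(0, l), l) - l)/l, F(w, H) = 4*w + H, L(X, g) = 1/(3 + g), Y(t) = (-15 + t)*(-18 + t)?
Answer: 1/510340 ≈ 1.9595e-6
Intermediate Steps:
Y(t) = (-18 + t)*(-15 + t)
F(w, H) = H + 4*w
U(l) = 4/(l*(3 + l)) (U(l) = ((l + 4/(3 + l)) - l)/l = (4/(3 + l))/l = 4/(l*(3 + l)))
U(76)/Y(-2) = (4/(76*(3 + 76)))/(270 + (-2)² - 33*(-2)) = (4*(1/76)/79)/(270 + 4 + 66) = (4*(1/76)*(1/79))/340 = (1/1501)*(1/340) = 1/510340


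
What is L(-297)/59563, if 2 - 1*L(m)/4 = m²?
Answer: -50404/8509 ≈ -5.9236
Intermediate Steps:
L(m) = 8 - 4*m²
L(-297)/59563 = (8 - 4*(-297)²)/59563 = (8 - 4*88209)*(1/59563) = (8 - 352836)*(1/59563) = -352828*1/59563 = -50404/8509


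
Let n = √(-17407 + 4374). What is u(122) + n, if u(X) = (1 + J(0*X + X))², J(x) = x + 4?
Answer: 16129 + I*√13033 ≈ 16129.0 + 114.16*I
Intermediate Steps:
J(x) = 4 + x
u(X) = (5 + X)² (u(X) = (1 + (4 + (0*X + X)))² = (1 + (4 + (0 + X)))² = (1 + (4 + X))² = (5 + X)²)
n = I*√13033 (n = √(-13033) = I*√13033 ≈ 114.16*I)
u(122) + n = (5 + 122)² + I*√13033 = 127² + I*√13033 = 16129 + I*√13033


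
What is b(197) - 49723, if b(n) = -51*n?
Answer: -59770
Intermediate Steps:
b(197) - 49723 = -51*197 - 49723 = -10047 - 49723 = -59770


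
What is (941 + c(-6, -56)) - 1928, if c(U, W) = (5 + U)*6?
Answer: -993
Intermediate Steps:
c(U, W) = 30 + 6*U
(941 + c(-6, -56)) - 1928 = (941 + (30 + 6*(-6))) - 1928 = (941 + (30 - 36)) - 1928 = (941 - 6) - 1928 = 935 - 1928 = -993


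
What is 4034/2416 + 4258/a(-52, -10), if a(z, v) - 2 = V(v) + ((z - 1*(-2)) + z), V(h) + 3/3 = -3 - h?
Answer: -2477033/56776 ≈ -43.628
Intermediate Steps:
V(h) = -4 - h (V(h) = -1 + (-3 - h) = -4 - h)
a(z, v) = -v + 2*z (a(z, v) = 2 + ((-4 - v) + ((z - 1*(-2)) + z)) = 2 + ((-4 - v) + ((z + 2) + z)) = 2 + ((-4 - v) + ((2 + z) + z)) = 2 + ((-4 - v) + (2 + 2*z)) = 2 + (-2 - v + 2*z) = -v + 2*z)
4034/2416 + 4258/a(-52, -10) = 4034/2416 + 4258/(-1*(-10) + 2*(-52)) = 4034*(1/2416) + 4258/(10 - 104) = 2017/1208 + 4258/(-94) = 2017/1208 + 4258*(-1/94) = 2017/1208 - 2129/47 = -2477033/56776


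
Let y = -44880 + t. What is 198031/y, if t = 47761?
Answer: 198031/2881 ≈ 68.737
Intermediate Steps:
y = 2881 (y = -44880 + 47761 = 2881)
198031/y = 198031/2881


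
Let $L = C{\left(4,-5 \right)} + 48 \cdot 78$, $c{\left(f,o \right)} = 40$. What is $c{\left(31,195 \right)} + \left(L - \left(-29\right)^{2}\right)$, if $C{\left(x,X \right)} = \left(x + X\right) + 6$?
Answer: $2948$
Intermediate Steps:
$C{\left(x,X \right)} = 6 + X + x$ ($C{\left(x,X \right)} = \left(X + x\right) + 6 = 6 + X + x$)
$L = 3749$ ($L = \left(6 - 5 + 4\right) + 48 \cdot 78 = 5 + 3744 = 3749$)
$c{\left(31,195 \right)} + \left(L - \left(-29\right)^{2}\right) = 40 + \left(3749 - \left(-29\right)^{2}\right) = 40 + \left(3749 - 841\right) = 40 + 2908 = 2948$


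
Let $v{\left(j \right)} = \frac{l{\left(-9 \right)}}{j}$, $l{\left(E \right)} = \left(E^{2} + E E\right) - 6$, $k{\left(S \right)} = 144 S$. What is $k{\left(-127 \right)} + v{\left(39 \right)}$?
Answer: $-18284$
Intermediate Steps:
$l{\left(E \right)} = -6 + 2 E^{2}$ ($l{\left(E \right)} = \left(E^{2} + E^{2}\right) - 6 = 2 E^{2} - 6 = -6 + 2 E^{2}$)
$v{\left(j \right)} = \frac{156}{j}$ ($v{\left(j \right)} = \frac{-6 + 2 \left(-9\right)^{2}}{j} = \frac{-6 + 2 \cdot 81}{j} = \frac{-6 + 162}{j} = \frac{156}{j}$)
$k{\left(-127 \right)} + v{\left(39 \right)} = 144 \left(-127\right) + \frac{156}{39} = -18288 + 156 \cdot \frac{1}{39} = -18288 + 4 = -18284$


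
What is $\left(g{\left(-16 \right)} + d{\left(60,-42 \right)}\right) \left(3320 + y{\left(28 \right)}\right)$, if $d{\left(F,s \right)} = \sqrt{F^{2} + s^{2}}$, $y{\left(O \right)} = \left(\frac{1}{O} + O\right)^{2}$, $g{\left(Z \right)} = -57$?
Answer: $- \frac{183488985}{784} + \frac{9657315 \sqrt{149}}{392} \approx 66679.0$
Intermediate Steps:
$y{\left(O \right)} = \left(O + \frac{1}{O}\right)^{2}$
$\left(g{\left(-16 \right)} + d{\left(60,-42 \right)}\right) \left(3320 + y{\left(28 \right)}\right) = \left(-57 + \sqrt{60^{2} + \left(-42\right)^{2}}\right) \left(3320 + \frac{\left(1 + 28^{2}\right)^{2}}{784}\right) = \left(-57 + \sqrt{3600 + 1764}\right) \left(3320 + \frac{\left(1 + 784\right)^{2}}{784}\right) = \left(-57 + \sqrt{5364}\right) \left(3320 + \frac{785^{2}}{784}\right) = \left(-57 + 6 \sqrt{149}\right) \left(3320 + \frac{1}{784} \cdot 616225\right) = \left(-57 + 6 \sqrt{149}\right) \left(3320 + \frac{616225}{784}\right) = \left(-57 + 6 \sqrt{149}\right) \frac{3219105}{784} = - \frac{183488985}{784} + \frac{9657315 \sqrt{149}}{392}$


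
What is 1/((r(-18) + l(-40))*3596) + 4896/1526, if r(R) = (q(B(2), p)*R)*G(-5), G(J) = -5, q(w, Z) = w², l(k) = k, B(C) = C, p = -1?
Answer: 2816963323/877999360 ≈ 3.2084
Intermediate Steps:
r(R) = -20*R (r(R) = (2²*R)*(-5) = (4*R)*(-5) = -20*R)
1/((r(-18) + l(-40))*3596) + 4896/1526 = 1/(-20*(-18) - 40*3596) + 4896/1526 = (1/3596)/(360 - 40) + 4896*(1/1526) = (1/3596)/320 + 2448/763 = (1/320)*(1/3596) + 2448/763 = 1/1150720 + 2448/763 = 2816963323/877999360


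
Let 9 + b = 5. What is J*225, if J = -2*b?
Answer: 1800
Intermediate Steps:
b = -4 (b = -9 + 5 = -4)
J = 8 (J = -2*(-4) = 8)
J*225 = 8*225 = 1800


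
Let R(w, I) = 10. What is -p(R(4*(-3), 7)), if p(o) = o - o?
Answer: 0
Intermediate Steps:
p(o) = 0
-p(R(4*(-3), 7)) = -1*0 = 0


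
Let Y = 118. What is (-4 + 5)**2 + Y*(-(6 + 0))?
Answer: -707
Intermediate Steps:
(-4 + 5)**2 + Y*(-(6 + 0)) = (-4 + 5)**2 + 118*(-(6 + 0)) = 1**2 + 118*(-1*6) = 1 + 118*(-6) = 1 - 708 = -707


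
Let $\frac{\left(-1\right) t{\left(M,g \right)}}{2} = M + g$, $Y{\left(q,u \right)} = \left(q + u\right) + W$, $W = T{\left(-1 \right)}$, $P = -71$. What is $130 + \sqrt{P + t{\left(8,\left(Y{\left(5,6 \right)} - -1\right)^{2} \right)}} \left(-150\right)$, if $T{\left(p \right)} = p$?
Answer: $130 - 150 i \sqrt{329} \approx 130.0 - 2720.8 i$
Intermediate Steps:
$W = -1$
$Y{\left(q,u \right)} = -1 + q + u$ ($Y{\left(q,u \right)} = \left(q + u\right) - 1 = -1 + q + u$)
$t{\left(M,g \right)} = - 2 M - 2 g$ ($t{\left(M,g \right)} = - 2 \left(M + g\right) = - 2 M - 2 g$)
$130 + \sqrt{P + t{\left(8,\left(Y{\left(5,6 \right)} - -1\right)^{2} \right)}} \left(-150\right) = 130 + \sqrt{-71 - \left(16 + 2 \left(\left(-1 + 5 + 6\right) - -1\right)^{2}\right)} \left(-150\right) = 130 + \sqrt{-71 - \left(16 + 2 \left(10 + 1\right)^{2}\right)} \left(-150\right) = 130 + \sqrt{-71 - \left(16 + 2 \cdot 11^{2}\right)} \left(-150\right) = 130 + \sqrt{-71 - 258} \left(-150\right) = 130 + \sqrt{-329} \left(-150\right) = 130 + i \sqrt{329} \left(-150\right) = 130 - 150 i \sqrt{329}$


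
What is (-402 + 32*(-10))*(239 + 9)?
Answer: -179056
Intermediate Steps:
(-402 + 32*(-10))*(239 + 9) = (-402 - 320)*248 = -722*248 = -179056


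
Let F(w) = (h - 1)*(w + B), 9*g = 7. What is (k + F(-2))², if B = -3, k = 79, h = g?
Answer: 519841/81 ≈ 6417.8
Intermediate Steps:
g = 7/9 (g = (⅑)*7 = 7/9 ≈ 0.77778)
h = 7/9 ≈ 0.77778
F(w) = ⅔ - 2*w/9 (F(w) = (7/9 - 1)*(w - 3) = -2*(-3 + w)/9 = ⅔ - 2*w/9)
(k + F(-2))² = (79 + (⅔ - 2/9*(-2)))² = (79 + (⅔ + 4/9))² = (79 + 10/9)² = (721/9)² = 519841/81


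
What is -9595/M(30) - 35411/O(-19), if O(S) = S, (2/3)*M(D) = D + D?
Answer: 600937/342 ≈ 1757.1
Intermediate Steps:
M(D) = 3*D (M(D) = 3*(D + D)/2 = 3*(2*D)/2 = 3*D)
-9595/M(30) - 35411/O(-19) = -9595/(3*30) - 35411/(-19) = -9595/90 - 35411*(-1/19) = -9595*1/90 + 35411/19 = -1919/18 + 35411/19 = 600937/342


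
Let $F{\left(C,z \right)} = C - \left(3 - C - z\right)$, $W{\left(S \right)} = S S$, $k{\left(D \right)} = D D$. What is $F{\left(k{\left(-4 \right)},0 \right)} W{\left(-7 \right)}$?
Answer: $1421$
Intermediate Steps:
$k{\left(D \right)} = D^{2}$
$W{\left(S \right)} = S^{2}$
$F{\left(C,z \right)} = -3 + z + 2 C$ ($F{\left(C,z \right)} = C - \left(3 - C - z\right) = C + \left(-3 + C + z\right) = -3 + z + 2 C$)
$F{\left(k{\left(-4 \right)},0 \right)} W{\left(-7 \right)} = \left(-3 + 0 + 2 \left(-4\right)^{2}\right) \left(-7\right)^{2} = \left(-3 + 0 + 2 \cdot 16\right) 49 = \left(-3 + 0 + 32\right) 49 = 29 \cdot 49 = 1421$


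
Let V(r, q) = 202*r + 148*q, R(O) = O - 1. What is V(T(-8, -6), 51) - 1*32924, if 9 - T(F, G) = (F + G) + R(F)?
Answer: -18912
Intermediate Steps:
R(O) = -1 + O
T(F, G) = 10 - G - 2*F (T(F, G) = 9 - ((F + G) + (-1 + F)) = 9 - (-1 + G + 2*F) = 9 + (1 - G - 2*F) = 10 - G - 2*F)
V(r, q) = 148*q + 202*r
V(T(-8, -6), 51) - 1*32924 = (148*51 + 202*(10 - 1*(-6) - 2*(-8))) - 1*32924 = (7548 + 202*(10 + 6 + 16)) - 32924 = (7548 + 202*32) - 32924 = (7548 + 6464) - 32924 = 14012 - 32924 = -18912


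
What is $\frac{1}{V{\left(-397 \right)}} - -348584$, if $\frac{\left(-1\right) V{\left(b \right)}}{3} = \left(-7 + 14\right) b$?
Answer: $\frac{2906144809}{8337} \approx 3.4858 \cdot 10^{5}$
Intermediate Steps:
$V{\left(b \right)} = - 21 b$ ($V{\left(b \right)} = - 3 \left(-7 + 14\right) b = - 3 \cdot 7 b = - 21 b$)
$\frac{1}{V{\left(-397 \right)}} - -348584 = \frac{1}{\left(-21\right) \left(-397\right)} - -348584 = \frac{1}{8337} + 348584 = \frac{2906144809}{8337}$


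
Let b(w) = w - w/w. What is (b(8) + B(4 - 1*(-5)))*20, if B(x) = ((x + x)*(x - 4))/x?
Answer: 340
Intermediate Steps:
b(w) = -1 + w (b(w) = w - 1*1 = w - 1 = -1 + w)
B(x) = -8 + 2*x (B(x) = ((2*x)*(-4 + x))/x = (2*x*(-4 + x))/x = -8 + 2*x)
(b(8) + B(4 - 1*(-5)))*20 = ((-1 + 8) + (-8 + 2*(4 - 1*(-5))))*20 = (7 + (-8 + 2*(4 + 5)))*20 = (7 + (-8 + 2*9))*20 = (7 + (-8 + 18))*20 = (7 + 10)*20 = 17*20 = 340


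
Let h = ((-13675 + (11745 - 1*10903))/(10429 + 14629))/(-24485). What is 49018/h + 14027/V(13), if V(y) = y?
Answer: 30074769029147/12833 ≈ 2.3436e+9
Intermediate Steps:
h = 12833/613545130 (h = ((-13675 + (11745 - 10903))/25058)*(-1/24485) = ((-13675 + 842)*(1/25058))*(-1/24485) = -12833*1/25058*(-1/24485) = -12833/25058*(-1/24485) = 12833/613545130 ≈ 2.0916e-5)
49018/h + 14027/V(13) = 49018/(12833/613545130) + 14027/13 = 49018*(613545130/12833) + 14027*(1/13) = 30074755182340/12833 + 1079 = 30074769029147/12833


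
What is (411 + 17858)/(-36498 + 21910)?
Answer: -18269/14588 ≈ -1.2523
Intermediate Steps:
(411 + 17858)/(-36498 + 21910) = 18269/(-14588) = 18269*(-1/14588) = -18269/14588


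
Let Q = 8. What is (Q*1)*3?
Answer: 24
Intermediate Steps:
(Q*1)*3 = (8*1)*3 = 8*3 = 24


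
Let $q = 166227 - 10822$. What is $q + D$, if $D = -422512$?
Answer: $-267107$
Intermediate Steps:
$q = 155405$ ($q = 166227 - 10822 = 155405$)
$q + D = 155405 - 422512 = -267107$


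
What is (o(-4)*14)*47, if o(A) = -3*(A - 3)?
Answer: 13818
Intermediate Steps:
o(A) = 9 - 3*A (o(A) = -3*(-3 + A) = 9 - 3*A)
(o(-4)*14)*47 = ((9 - 3*(-4))*14)*47 = ((9 + 12)*14)*47 = (21*14)*47 = 294*47 = 13818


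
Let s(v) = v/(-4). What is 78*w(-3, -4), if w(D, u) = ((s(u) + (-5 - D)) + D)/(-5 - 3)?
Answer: 39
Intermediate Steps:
s(v) = -v/4 (s(v) = v*(-1/4) = -v/4)
w(D, u) = 5/8 + u/32 (w(D, u) = ((-u/4 + (-5 - D)) + D)/(-5 - 3) = ((-5 - D - u/4) + D)/(-8) = (-5 - u/4)*(-1/8) = 5/8 + u/32)
78*w(-3, -4) = 78*(5/8 + (1/32)*(-4)) = 78*(5/8 - 1/8) = 78*(1/2) = 39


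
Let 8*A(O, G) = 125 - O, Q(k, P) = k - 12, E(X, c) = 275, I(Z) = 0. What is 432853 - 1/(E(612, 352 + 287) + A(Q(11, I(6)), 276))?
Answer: 503408035/1163 ≈ 4.3285e+5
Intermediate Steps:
Q(k, P) = -12 + k
A(O, G) = 125/8 - O/8 (A(O, G) = (125 - O)/8 = 125/8 - O/8)
432853 - 1/(E(612, 352 + 287) + A(Q(11, I(6)), 276)) = 432853 - 1/(275 + (125/8 - (-12 + 11)/8)) = 432853 - 1/(275 + (125/8 - ⅛*(-1))) = 432853 - 1/(275 + (125/8 + ⅛)) = 432853 - 1/(275 + 63/4) = 432853 - 1/1163/4 = 432853 - 1*4/1163 = 432853 - 4/1163 = 503408035/1163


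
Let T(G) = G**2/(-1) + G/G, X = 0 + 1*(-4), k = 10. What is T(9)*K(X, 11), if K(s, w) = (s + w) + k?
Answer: -1360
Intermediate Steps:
X = -4 (X = 0 - 4 = -4)
T(G) = 1 - G**2 (T(G) = G**2*(-1) + 1 = -G**2 + 1 = 1 - G**2)
K(s, w) = 10 + s + w (K(s, w) = (s + w) + 10 = 10 + s + w)
T(9)*K(X, 11) = (1 - 1*9**2)*(10 - 4 + 11) = (1 - 1*81)*17 = (1 - 81)*17 = -80*17 = -1360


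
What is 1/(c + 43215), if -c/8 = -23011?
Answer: 1/227303 ≈ 4.3994e-6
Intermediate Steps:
c = 184088 (c = -8*(-23011) = 184088)
1/(c + 43215) = 1/(184088 + 43215) = 1/227303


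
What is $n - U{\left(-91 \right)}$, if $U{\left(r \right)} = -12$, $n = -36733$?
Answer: $-36721$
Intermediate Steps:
$n - U{\left(-91 \right)} = -36733 - -12 = -36733 + 12 = -36721$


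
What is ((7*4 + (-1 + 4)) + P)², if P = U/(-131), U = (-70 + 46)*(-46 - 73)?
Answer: 1452025/17161 ≈ 84.612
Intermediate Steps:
U = 2856 (U = -24*(-119) = 2856)
P = -2856/131 (P = 2856/(-131) = 2856*(-1/131) = -2856/131 ≈ -21.802)
((7*4 + (-1 + 4)) + P)² = ((7*4 + (-1 + 4)) - 2856/131)² = ((28 + 3) - 2856/131)² = (31 - 2856/131)² = (1205/131)² = 1452025/17161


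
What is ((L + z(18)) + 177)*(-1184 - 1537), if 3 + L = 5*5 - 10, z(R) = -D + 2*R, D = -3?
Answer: -620388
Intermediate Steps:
z(R) = 3 + 2*R (z(R) = -1*(-3) + 2*R = 3 + 2*R)
L = 12 (L = -3 + (5*5 - 10) = -3 + (25 - 10) = -3 + 15 = 12)
((L + z(18)) + 177)*(-1184 - 1537) = ((12 + (3 + 2*18)) + 177)*(-1184 - 1537) = ((12 + (3 + 36)) + 177)*(-2721) = ((12 + 39) + 177)*(-2721) = (51 + 177)*(-2721) = 228*(-2721) = -620388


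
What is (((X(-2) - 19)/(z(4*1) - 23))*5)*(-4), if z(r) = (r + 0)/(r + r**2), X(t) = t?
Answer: -350/19 ≈ -18.421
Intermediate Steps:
z(r) = r/(r + r**2)
(((X(-2) - 19)/(z(4*1) - 23))*5)*(-4) = (((-2 - 19)/(1/(1 + 4*1) - 23))*5)*(-4) = (-21/(1/(1 + 4) - 23)*5)*(-4) = (-21/(1/5 - 23)*5)*(-4) = (-21/(-114/5)*5)*(-4) = (-21*(-5/114)*5)*(-4) = ((35/38)*5)*(-4) = (175/38)*(-4) = -350/19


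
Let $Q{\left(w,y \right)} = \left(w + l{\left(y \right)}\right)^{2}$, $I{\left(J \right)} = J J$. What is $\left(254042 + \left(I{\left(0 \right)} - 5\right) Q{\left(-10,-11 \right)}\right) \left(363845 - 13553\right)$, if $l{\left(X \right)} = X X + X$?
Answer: $71474280264$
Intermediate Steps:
$I{\left(J \right)} = J^{2}$
$l{\left(X \right)} = X + X^{2}$ ($l{\left(X \right)} = X^{2} + X = X + X^{2}$)
$Q{\left(w,y \right)} = \left(w + y \left(1 + y\right)\right)^{2}$
$\left(254042 + \left(I{\left(0 \right)} - 5\right) Q{\left(-10,-11 \right)}\right) \left(363845 - 13553\right) = \left(254042 + \left(0^{2} - 5\right) \left(-10 - 11 \left(1 - 11\right)\right)^{2}\right) \left(363845 - 13553\right) = \left(254042 + \left(0 - 5\right) \left(-10 - -110\right)^{2}\right) 350292 = \left(254042 - 5 \left(-10 + 110\right)^{2}\right) 350292 = \left(254042 - 5 \cdot 100^{2}\right) 350292 = \left(254042 - 50000\right) 350292 = 204042 \cdot 350292 = 71474280264$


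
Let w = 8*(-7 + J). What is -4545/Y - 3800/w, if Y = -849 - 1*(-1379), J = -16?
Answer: 29443/2438 ≈ 12.077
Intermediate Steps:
Y = 530 (Y = -849 + 1379 = 530)
w = -184 (w = 8*(-7 - 16) = 8*(-23) = -184)
-4545/Y - 3800/w = -4545/530 - 3800/(-184) = -4545*1/530 - 3800*(-1/184) = -909/106 + 475/23 = 29443/2438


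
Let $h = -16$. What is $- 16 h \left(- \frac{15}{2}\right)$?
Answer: $-1920$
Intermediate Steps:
$- 16 h \left(- \frac{15}{2}\right) = \left(-16\right) \left(-16\right) \left(- \frac{15}{2}\right) = 256 \left(\left(-15\right) \frac{1}{2}\right) = 256 \left(- \frac{15}{2}\right) = -1920$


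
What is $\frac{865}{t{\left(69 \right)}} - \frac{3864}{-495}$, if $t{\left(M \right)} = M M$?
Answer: $\frac{2091631}{261855} \approx 7.9877$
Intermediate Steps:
$t{\left(M \right)} = M^{2}$
$\frac{865}{t{\left(69 \right)}} - \frac{3864}{-495} = \frac{865}{69^{2}} - \frac{3864}{-495} = \frac{865}{4761} - - \frac{1288}{165} = 865 \cdot \frac{1}{4761} + \frac{1288}{165} = \frac{865}{4761} + \frac{1288}{165} = \frac{2091631}{261855}$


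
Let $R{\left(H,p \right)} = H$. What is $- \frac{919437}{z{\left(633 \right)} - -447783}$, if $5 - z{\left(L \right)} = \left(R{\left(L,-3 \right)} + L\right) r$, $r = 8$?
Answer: $- \frac{919437}{437660} \approx -2.1008$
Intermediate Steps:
$z{\left(L \right)} = 5 - 16 L$ ($z{\left(L \right)} = 5 - \left(L + L\right) 8 = 5 - 2 L 8 = 5 - 16 L$)
$- \frac{919437}{z{\left(633 \right)} - -447783} = - \frac{919437}{\left(5 - 10128\right) - -447783} = - \frac{919437}{\left(5 - 10128\right) + 447783} = - \frac{919437}{-10123 + 447783} = - \frac{919437}{437660}$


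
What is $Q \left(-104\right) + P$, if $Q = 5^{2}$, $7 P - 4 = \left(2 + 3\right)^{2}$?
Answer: $- \frac{18171}{7} \approx -2595.9$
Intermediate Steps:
$P = \frac{29}{7}$ ($P = \frac{4}{7} + \frac{\left(2 + 3\right)^{2}}{7} = \frac{4}{7} + \frac{5^{2}}{7} = \frac{4}{7} + \frac{1}{7} \cdot 25 = \frac{4}{7} + \frac{25}{7} = \frac{29}{7} \approx 4.1429$)
$Q = 25$
$Q \left(-104\right) + P = 25 \left(-104\right) + \frac{29}{7} = -2600 + \frac{29}{7} = - \frac{18171}{7}$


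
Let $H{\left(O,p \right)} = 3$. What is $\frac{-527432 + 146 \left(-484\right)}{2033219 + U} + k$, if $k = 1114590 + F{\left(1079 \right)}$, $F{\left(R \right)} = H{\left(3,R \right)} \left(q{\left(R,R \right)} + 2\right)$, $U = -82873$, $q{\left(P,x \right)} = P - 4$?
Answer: $\frac{1090068558985}{975173} \approx 1.1178 \cdot 10^{6}$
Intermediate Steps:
$q{\left(P,x \right)} = -4 + P$ ($q{\left(P,x \right)} = P - 4 = -4 + P$)
$F{\left(R \right)} = -6 + 3 R$ ($F{\left(R \right)} = 3 \left(\left(-4 + R\right) + 2\right) = 3 \left(-2 + R\right) = -6 + 3 R$)
$k = 1117821$ ($k = 1114590 + \left(-6 + 3 \cdot 1079\right) = 1114590 + \left(-6 + 3237\right) = 1114590 + 3231 = 1117821$)
$\frac{-527432 + 146 \left(-484\right)}{2033219 + U} + k = \frac{-527432 + 146 \left(-484\right)}{2033219 - 82873} + 1117821 = \frac{-527432 - 70664}{1950346} + 1117821 = \left(-598096\right) \frac{1}{1950346} + 1117821 = - \frac{299048}{975173} + 1117821 = \frac{1090068558985}{975173}$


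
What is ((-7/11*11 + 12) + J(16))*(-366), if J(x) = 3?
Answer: -2928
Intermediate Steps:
((-7/11*11 + 12) + J(16))*(-366) = ((-7/11*11 + 12) + 3)*(-366) = ((-7 + 12) + 3)*(-366) = (5 + 3)*(-366) = 8*(-366) = -2928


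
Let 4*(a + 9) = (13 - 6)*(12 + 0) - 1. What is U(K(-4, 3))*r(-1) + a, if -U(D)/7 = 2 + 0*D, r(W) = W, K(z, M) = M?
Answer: 103/4 ≈ 25.750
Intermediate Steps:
U(D) = -14 (U(D) = -7*(2 + 0*D) = -7*(2 + 0) = -7*2 = -14)
a = 47/4 (a = -9 + ((13 - 6)*(12 + 0) - 1)/4 = -9 + (7*12 - 1)/4 = -9 + (84 - 1)/4 = -9 + (1/4)*83 = -9 + 83/4 = 47/4 ≈ 11.750)
U(K(-4, 3))*r(-1) + a = -14*(-1) + 47/4 = 14 + 47/4 = 103/4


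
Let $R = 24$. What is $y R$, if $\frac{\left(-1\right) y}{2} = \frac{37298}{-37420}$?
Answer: $\frac{447576}{9355} \approx 47.844$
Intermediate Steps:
$y = \frac{18649}{9355}$ ($y = - 2 \frac{37298}{-37420} = - 2 \cdot 37298 \left(- \frac{1}{37420}\right) = \left(-2\right) \left(- \frac{18649}{18710}\right) = \frac{18649}{9355} \approx 1.9935$)
$y R = \frac{18649}{9355} \cdot 24 = \frac{447576}{9355}$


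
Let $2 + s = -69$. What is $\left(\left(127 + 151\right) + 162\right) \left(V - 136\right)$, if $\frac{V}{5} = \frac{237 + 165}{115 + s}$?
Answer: $-39740$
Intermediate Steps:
$s = -71$ ($s = -2 - 69 = -71$)
$V = \frac{1005}{22}$ ($V = 5 \frac{237 + 165}{115 - 71} = 5 \cdot \frac{402}{44} = 5 \cdot 402 \cdot \frac{1}{44} = 5 \cdot \frac{201}{22} = \frac{1005}{22} \approx 45.682$)
$\left(\left(127 + 151\right) + 162\right) \left(V - 136\right) = \left(\left(127 + 151\right) + 162\right) \left(\frac{1005}{22} - 136\right) = \left(278 + 162\right) \left(- \frac{1987}{22}\right) = 440 \left(- \frac{1987}{22}\right) = -39740$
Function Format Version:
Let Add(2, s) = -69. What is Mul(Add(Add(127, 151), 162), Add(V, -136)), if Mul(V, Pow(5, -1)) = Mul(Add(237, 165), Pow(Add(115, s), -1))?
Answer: -39740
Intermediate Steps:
s = -71 (s = Add(-2, -69) = -71)
V = Rational(1005, 22) (V = Mul(5, Mul(Add(237, 165), Pow(Add(115, -71), -1))) = Mul(5, Mul(402, Pow(44, -1))) = Mul(5, Mul(402, Rational(1, 44))) = Mul(5, Rational(201, 22)) = Rational(1005, 22) ≈ 45.682)
Mul(Add(Add(127, 151), 162), Add(V, -136)) = Mul(Add(Add(127, 151), 162), Add(Rational(1005, 22), -136)) = Mul(Add(278, 162), Rational(-1987, 22)) = Mul(440, Rational(-1987, 22)) = -39740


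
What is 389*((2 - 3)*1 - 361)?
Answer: -140818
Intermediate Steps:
389*((2 - 3)*1 - 361) = 389*(-1*1 - 361) = 389*(-1 - 361) = 389*(-362) = -140818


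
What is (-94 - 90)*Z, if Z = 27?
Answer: -4968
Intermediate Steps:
(-94 - 90)*Z = (-94 - 90)*27 = -184*27 = -4968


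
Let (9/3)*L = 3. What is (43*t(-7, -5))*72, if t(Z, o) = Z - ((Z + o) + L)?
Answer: 12384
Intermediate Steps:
L = 1 (L = (⅓)*3 = 1)
t(Z, o) = -1 - o (t(Z, o) = Z - ((Z + o) + 1) = Z - (1 + Z + o) = Z + (-1 - Z - o) = -1 - o)
(43*t(-7, -5))*72 = (43*(-1 - 1*(-5)))*72 = (43*(-1 + 5))*72 = (43*4)*72 = 172*72 = 12384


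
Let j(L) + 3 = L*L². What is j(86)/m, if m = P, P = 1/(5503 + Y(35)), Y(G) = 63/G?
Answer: 17506722772/5 ≈ 3.5013e+9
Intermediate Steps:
j(L) = -3 + L³ (j(L) = -3 + L*L² = -3 + L³)
P = 5/27524 (P = 1/(5503 + 63/35) = 1/(5503 + 63*(1/35)) = 1/(5503 + 9/5) = 1/(27524/5) = 5/27524 ≈ 0.00018166)
m = 5/27524 ≈ 0.00018166
j(86)/m = (-3 + 86³)/(5/27524) = (-3 + 636056)*(27524/5) = 636053*(27524/5) = 17506722772/5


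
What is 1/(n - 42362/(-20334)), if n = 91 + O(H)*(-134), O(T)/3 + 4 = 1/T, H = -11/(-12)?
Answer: 111837/141198446 ≈ 0.00079206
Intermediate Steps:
H = 11/12 (H = -11*(-1/12) = 11/12 ≈ 0.91667)
O(T) = -12 + 3/T
n = 13865/11 (n = 91 + (-12 + 3/(11/12))*(-134) = 91 + (-12 + 3*(12/11))*(-134) = 91 + (-12 + 36/11)*(-134) = 91 - 96/11*(-134) = 91 + 12864/11 = 13865/11 ≈ 1260.5)
1/(n - 42362/(-20334)) = 1/(13865/11 - 42362/(-20334)) = 1/(13865/11 - 42362*(-1/20334)) = 1/(13865/11 + 21181/10167) = 1/(141198446/111837) = 111837/141198446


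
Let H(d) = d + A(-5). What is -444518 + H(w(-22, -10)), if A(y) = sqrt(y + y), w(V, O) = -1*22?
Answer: -444540 + I*sqrt(10) ≈ -4.4454e+5 + 3.1623*I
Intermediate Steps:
w(V, O) = -22
A(y) = sqrt(2)*sqrt(y) (A(y) = sqrt(2*y) = sqrt(2)*sqrt(y))
H(d) = d + I*sqrt(10) (H(d) = d + sqrt(2)*sqrt(-5) = d + sqrt(2)*(I*sqrt(5)) = d + I*sqrt(10))
-444518 + H(w(-22, -10)) = -444518 + (-22 + I*sqrt(10)) = -444540 + I*sqrt(10)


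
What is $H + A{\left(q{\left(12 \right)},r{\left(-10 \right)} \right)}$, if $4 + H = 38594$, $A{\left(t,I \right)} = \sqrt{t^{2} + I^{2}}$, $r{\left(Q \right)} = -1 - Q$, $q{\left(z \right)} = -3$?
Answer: $38590 + 3 \sqrt{10} \approx 38600.0$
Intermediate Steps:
$A{\left(t,I \right)} = \sqrt{I^{2} + t^{2}}$
$H = 38590$ ($H = -4 + 38594 = 38590$)
$H + A{\left(q{\left(12 \right)},r{\left(-10 \right)} \right)} = 38590 + \sqrt{\left(-1 - -10\right)^{2} + \left(-3\right)^{2}} = 38590 + \sqrt{\left(-1 + 10\right)^{2} + 9} = 38590 + \sqrt{9^{2} + 9} = 38590 + \sqrt{81 + 9} = 38590 + \sqrt{90} = 38590 + 3 \sqrt{10}$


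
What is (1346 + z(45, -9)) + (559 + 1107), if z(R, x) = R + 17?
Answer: 3074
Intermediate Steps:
z(R, x) = 17 + R
(1346 + z(45, -9)) + (559 + 1107) = (1346 + (17 + 45)) + (559 + 1107) = (1346 + 62) + 1666 = 1408 + 1666 = 3074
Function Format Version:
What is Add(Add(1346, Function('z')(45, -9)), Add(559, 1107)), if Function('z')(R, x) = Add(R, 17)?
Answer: 3074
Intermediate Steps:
Function('z')(R, x) = Add(17, R)
Add(Add(1346, Function('z')(45, -9)), Add(559, 1107)) = Add(Add(1346, Add(17, 45)), Add(559, 1107)) = Add(Add(1346, 62), 1666) = Add(1408, 1666) = 3074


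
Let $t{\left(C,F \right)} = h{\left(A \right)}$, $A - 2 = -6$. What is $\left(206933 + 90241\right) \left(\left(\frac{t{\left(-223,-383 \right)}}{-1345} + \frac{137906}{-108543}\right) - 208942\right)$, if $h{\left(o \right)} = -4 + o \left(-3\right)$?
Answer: $- \frac{3021635408358710072}{48663445} \approx -6.2092 \cdot 10^{10}$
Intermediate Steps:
$A = -4$ ($A = 2 - 6 = -4$)
$h{\left(o \right)} = -4 - 3 o$
$t{\left(C,F \right)} = 8$ ($t{\left(C,F \right)} = -4 - -12 = -4 + 12 = 8$)
$\left(206933 + 90241\right) \left(\left(\frac{t{\left(-223,-383 \right)}}{-1345} + \frac{137906}{-108543}\right) - 208942\right) = \left(206933 + 90241\right) \left(\left(\frac{8}{-1345} + \frac{137906}{-108543}\right) - 208942\right) = 297174 \left(\left(8 \left(- \frac{1}{1345}\right) + 137906 \left(- \frac{1}{108543}\right)\right) - 208942\right) = 297174 \left(\left(- \frac{8}{1345} - \frac{137906}{108543}\right) - 208942\right) = 297174 \left(- \frac{186351914}{145990335} - 208942\right) = 297174 \left(- \frac{30503698927484}{145990335}\right) = - \frac{3021635408358710072}{48663445}$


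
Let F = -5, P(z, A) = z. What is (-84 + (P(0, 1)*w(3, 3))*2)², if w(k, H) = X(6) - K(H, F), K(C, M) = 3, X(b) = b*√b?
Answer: 7056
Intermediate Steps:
X(b) = b^(3/2)
w(k, H) = -3 + 6*√6 (w(k, H) = 6^(3/2) - 1*3 = 6*√6 - 3 = -3 + 6*√6)
(-84 + (P(0, 1)*w(3, 3))*2)² = (-84 + (0*(-3 + 6*√6))*2)² = (-84 + 0*2)² = (-84 + 0)² = (-84)² = 7056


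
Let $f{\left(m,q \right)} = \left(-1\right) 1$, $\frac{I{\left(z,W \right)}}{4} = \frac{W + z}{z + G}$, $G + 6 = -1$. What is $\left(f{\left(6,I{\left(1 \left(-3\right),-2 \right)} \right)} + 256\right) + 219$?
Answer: $474$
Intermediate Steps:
$G = -7$ ($G = -6 - 1 = -7$)
$I{\left(z,W \right)} = \frac{4 \left(W + z\right)}{-7 + z}$ ($I{\left(z,W \right)} = 4 \frac{W + z}{z - 7} = 4 \frac{W + z}{-7 + z} = \frac{4 \left(W + z\right)}{-7 + z}$)
$f{\left(m,q \right)} = -1$
$\left(f{\left(6,I{\left(1 \left(-3\right),-2 \right)} \right)} + 256\right) + 219 = \left(-1 + 256\right) + 219 = 255 + 219 = 474$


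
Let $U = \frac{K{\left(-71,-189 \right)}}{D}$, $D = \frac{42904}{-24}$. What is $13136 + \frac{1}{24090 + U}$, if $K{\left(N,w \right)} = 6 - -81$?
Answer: $\frac{1697097761987}{129194409} \approx 13136.0$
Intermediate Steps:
$K{\left(N,w \right)} = 87$ ($K{\left(N,w \right)} = 6 + 81 = 87$)
$D = - \frac{5363}{3}$ ($D = 42904 \left(- \frac{1}{24}\right) = - \frac{5363}{3} \approx -1787.7$)
$U = - \frac{261}{5363}$ ($U = \frac{87}{- \frac{5363}{3}} = 87 \left(- \frac{3}{5363}\right) = - \frac{261}{5363} \approx -0.048667$)
$13136 + \frac{1}{24090 + U} = 13136 + \frac{1}{24090 - \frac{261}{5363}} = 13136 + \frac{1}{\frac{129194409}{5363}} = 13136 + \frac{5363}{129194409} = \frac{1697097761987}{129194409}$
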